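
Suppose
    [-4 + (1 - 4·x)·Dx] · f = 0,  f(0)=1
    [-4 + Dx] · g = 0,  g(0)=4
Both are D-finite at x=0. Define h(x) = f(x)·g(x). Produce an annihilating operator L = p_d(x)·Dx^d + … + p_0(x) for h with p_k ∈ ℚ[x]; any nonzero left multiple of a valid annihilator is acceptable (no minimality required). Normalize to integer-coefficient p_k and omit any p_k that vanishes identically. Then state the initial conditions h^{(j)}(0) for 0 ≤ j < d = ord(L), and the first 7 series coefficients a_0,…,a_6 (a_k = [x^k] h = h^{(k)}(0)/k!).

f: a_k = 1, 4, 16, 64, 256, 1024, 4096, …
g: a_k = 4, 16, 32, 128/3, 128/3, 512/15, 1024/45, …
Sym-product of L_f,L_g gives L₀ (≤ ord 1).
L = (8 - 16·x) + (-1 + 4·x)·Dx  (order 1).
h: a_k = 4, 32, 160, 2048/3, 8320/3, 166912/15, 2003968/45, …
ICs: h(0) = 4.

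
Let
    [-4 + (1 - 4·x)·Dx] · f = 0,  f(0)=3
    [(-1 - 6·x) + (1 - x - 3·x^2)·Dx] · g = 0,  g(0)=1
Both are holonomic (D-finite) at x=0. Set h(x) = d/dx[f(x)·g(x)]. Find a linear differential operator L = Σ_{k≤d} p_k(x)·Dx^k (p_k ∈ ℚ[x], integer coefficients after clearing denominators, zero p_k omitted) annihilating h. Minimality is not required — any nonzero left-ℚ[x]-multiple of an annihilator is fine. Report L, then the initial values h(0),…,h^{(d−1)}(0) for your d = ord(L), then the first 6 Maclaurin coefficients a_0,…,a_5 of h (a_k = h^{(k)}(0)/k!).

L = (48 - 102·x - 354·x^2 + 192·x^3 + 1728·x^4) + (-5 + 27·x + 21·x^2 - 238·x^3 + 60·x^4 + 432·x^5)·Dx  (order 1).
h: a_k = 15, 144, 927, 5172, 26460, 128754, …
ICs: h(0) = 15.

f: a_k = 3, 12, 48, 192, 768, 3072, …
g: a_k = 1, 1, 4, 7, 19, 40, …
Sym-product of L_f,L_g gives L₀ (≤ ord 1).
Derive L from L₀ (diff closure).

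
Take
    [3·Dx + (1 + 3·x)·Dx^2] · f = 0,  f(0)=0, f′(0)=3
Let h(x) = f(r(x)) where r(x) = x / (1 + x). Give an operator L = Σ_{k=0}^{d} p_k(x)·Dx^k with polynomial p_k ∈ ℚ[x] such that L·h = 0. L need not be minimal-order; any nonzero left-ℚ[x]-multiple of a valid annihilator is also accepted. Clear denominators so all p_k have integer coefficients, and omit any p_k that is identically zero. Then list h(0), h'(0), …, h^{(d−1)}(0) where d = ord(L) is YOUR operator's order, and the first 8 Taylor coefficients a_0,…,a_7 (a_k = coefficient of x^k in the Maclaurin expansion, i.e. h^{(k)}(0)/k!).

f: a_k = 0, 3, -9/2, 9, -81/4, 243/5, -243/2, 2187/7, …
Change of var in L_f (x↦r) gives L₀.
L = (5 + 8·x)·Dx + (1 + 5·x + 4·x^2)·Dx^2  (order 2).
h: a_k = 0, 3, -15/2, 21, -255/4, 1023/5, -1365/2, 16383/7, …
ICs: h(0) = 0, h′(0) = 3.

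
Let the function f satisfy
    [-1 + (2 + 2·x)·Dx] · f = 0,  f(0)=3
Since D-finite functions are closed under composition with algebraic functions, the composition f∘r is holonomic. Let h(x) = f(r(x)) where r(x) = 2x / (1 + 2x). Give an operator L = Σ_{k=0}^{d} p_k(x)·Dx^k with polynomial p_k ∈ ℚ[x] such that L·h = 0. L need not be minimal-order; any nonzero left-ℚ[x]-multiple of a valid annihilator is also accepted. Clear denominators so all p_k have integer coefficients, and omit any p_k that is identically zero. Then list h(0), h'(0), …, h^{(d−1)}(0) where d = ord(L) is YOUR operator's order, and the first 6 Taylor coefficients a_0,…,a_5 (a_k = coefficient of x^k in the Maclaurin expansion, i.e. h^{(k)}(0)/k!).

f: a_k = 3, 3/2, -3/8, 3/16, -15/128, 21/256, …
h₀=f(r): pull back L_f along r ⇒ L₀.
L = -1 + (1 + 6·x + 8·x^2)·Dx  (order 1).
h: a_k = 3, 3, -15/2, 39/2, -423/8, 1197/8, …
ICs: h(0) = 3.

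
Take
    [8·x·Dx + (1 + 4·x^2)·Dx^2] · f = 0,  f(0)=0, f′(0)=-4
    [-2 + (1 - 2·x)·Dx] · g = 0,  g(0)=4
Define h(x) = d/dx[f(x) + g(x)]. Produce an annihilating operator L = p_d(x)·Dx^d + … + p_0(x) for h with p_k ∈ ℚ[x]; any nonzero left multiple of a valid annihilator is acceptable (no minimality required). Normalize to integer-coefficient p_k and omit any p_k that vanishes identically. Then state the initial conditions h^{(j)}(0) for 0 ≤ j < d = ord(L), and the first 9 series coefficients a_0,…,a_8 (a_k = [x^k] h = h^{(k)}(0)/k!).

L = (8 - 64·x - 96·x^2) + (-8 + 8·x - 32·x^2 - 96·x^3)·Dx + (1 - 16·x^4)·Dx^2  (order 2).
h: a_k = 4, 32, 112, 256, 576, 1536, 3840, 8192, 17408, …
ICs: h(0) = 4, h′(0) = 32.

f: a_k = 0, -4, 0, 16/3, 0, -64/5, 0, 256/7, 0, …
g: a_k = 4, 8, 16, 32, 64, 128, 256, 512, 1024, …
f+g: L₀ = lclm(L_f,L_g), ord ≤ 2+1.
h₀' ⇒ L via d/dx closure of L₀.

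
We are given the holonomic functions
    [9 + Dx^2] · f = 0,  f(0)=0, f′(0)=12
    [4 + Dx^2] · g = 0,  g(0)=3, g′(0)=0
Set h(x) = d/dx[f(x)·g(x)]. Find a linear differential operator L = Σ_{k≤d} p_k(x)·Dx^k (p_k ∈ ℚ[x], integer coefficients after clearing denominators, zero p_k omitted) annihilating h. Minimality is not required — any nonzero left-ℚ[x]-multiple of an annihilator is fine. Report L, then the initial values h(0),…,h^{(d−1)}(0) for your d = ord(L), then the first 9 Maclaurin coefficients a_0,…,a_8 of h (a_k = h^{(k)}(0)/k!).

f: a_k = 0, 12, 0, -18, 0, 81/10, 0, -243/140, 0, …
g: a_k = 3, 0, -6, 0, 2, 0, -4/15, 0, 2/105, …
Product ⇒ symmetric product L₀, ord ≤ 4.
Derive L from L₀ (diff closure).
L = 25 + 26·Dx^2 + Dx^4  (order 4).
h: a_k = 36, 0, -378, 0, 1563/2, 0, -13021/20, 0, 46503/160, …
ICs: h(0) = 36, h′(0) = 0, h′′(0) = -756, h′′′(0) = 0.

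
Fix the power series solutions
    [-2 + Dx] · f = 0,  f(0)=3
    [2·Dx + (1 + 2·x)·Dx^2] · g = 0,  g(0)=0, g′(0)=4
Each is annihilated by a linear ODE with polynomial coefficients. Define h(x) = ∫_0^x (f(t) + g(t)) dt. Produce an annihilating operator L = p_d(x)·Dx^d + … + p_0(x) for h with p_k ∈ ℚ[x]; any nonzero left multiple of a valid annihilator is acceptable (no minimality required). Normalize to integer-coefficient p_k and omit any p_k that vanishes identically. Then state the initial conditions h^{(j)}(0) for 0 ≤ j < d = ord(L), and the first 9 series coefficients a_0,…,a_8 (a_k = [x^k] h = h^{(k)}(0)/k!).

L = (-6 - 4·x)·Dx^2 + (1 - 4·x - 4·x^2)·Dx^3 + (1 + 3·x + 2·x^2)·Dx^4  (order 4).
h: a_k = 0, 3, 5, 2/3, 7/3, -6/5, 34/15, -316/105, 481/105, …
ICs: h(0) = 0, h′(0) = 3, h′′(0) = 10, h′′′(0) = 4.

f: a_k = 3, 6, 6, 4, 2, 4/5, 4/15, 8/105, 2/105, …
g: a_k = 0, 4, -4, 16/3, -8, 64/5, -64/3, 256/7, -64, …
h₀=f+g: left-lcm gives L₀, ord ≤ 3.
∫: right-multiply L₀ by Dx.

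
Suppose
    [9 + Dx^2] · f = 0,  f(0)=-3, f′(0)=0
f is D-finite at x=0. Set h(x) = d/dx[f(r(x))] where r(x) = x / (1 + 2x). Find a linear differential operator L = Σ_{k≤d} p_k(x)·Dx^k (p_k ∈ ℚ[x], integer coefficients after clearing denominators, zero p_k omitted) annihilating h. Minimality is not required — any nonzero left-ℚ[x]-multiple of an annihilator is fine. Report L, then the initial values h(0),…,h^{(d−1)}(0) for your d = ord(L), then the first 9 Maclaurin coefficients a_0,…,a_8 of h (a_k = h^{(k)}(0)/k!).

L = (33 + 96·x + 96·x^2) + (12 + 72·x + 144·x^2 + 96·x^3)·Dx + (1 + 8·x + 24·x^2 + 32·x^3 + 16·x^4)·Dx^2  (order 2).
h: a_k = 0, 27, -162, 1215/2, -1755, 162729/40, -141183/20, 566865/112, 7476867/280, …
ICs: h(0) = 0, h′(0) = 27.

f: a_k = -3, 0, 27/2, 0, -81/8, 0, 243/80, 0, -2187/4480, …
f∘r: x↦r, Dx↦Dx/r' in L_f ⇒ L₀.
Differentiate: ansatz ord ≤ ord L₀ ⇒ L.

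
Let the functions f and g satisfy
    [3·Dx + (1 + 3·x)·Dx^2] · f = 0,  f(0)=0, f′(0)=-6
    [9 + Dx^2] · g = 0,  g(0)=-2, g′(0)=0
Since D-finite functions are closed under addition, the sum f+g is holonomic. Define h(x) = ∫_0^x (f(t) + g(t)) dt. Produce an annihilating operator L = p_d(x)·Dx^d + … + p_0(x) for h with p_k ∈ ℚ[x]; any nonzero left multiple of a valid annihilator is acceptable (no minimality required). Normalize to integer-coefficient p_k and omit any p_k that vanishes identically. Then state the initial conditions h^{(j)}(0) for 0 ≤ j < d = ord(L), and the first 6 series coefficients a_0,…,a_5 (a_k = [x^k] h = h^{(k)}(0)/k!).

f: a_k = 0, -6, 9, -18, 81/2, -486/5, …
g: a_k = -2, 0, 9, 0, -27/4, 0, …
h₀=f+g: left-lcm gives L₀, ord ≤ 4.
h=∫h₀ ⇒ L = L₀·Dx.
L = (63 + 54·x + 81·x^2)·Dx^2 + (9 + 45·x + 81·x^2 + 81·x^3)·Dx^3 + (7 + 6·x + 9·x^2)·Dx^4 + (1 + 5·x + 9·x^2 + 9·x^3)·Dx^5  (order 5).
h: a_k = 0, -2, -3, 6, -9/2, 27/4, …
ICs: h(0) = 0, h′(0) = -2, h′′(0) = -6, h′′′(0) = 36, h′′′′(0) = -108.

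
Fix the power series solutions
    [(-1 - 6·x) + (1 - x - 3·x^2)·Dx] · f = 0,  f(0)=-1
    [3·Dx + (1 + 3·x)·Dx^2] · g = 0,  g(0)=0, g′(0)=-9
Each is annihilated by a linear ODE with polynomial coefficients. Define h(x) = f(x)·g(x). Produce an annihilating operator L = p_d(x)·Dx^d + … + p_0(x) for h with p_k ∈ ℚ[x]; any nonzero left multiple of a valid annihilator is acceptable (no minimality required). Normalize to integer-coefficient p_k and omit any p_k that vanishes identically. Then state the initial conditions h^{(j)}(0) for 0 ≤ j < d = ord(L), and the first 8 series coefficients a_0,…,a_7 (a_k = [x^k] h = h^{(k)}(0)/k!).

L = (9 + 36·x) + (-1 + 21·x + 45·x^2)·Dx + (-1 - 2·x + 6·x^2 + 9·x^3)·Dx^2  (order 2).
h: a_k = 0, 9, -9/2, 99/2, -99/4, 5391/20, -846/5, 220743/140, …
ICs: h(0) = 0, h′(0) = 9.

f: a_k = -1, -1, -4, -7, -19, -40, -97, -217, …
g: a_k = 0, -9, 27/2, -27, 243/4, -729/5, 729/2, -6561/7, …
h₀=f·g: eliminate ⇒ L₀, order ≤ 1·2.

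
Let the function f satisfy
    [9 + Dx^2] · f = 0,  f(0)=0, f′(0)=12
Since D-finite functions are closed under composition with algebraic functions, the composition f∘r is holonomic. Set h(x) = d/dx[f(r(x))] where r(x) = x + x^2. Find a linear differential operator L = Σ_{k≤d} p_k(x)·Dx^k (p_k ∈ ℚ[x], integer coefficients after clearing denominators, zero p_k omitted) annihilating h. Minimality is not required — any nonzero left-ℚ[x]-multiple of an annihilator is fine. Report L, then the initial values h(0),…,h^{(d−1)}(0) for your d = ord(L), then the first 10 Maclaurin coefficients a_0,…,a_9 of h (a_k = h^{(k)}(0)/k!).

L = (21 + 72·x + 216·x^2 + 288·x^3 + 144·x^4) + (-6 - 12·x)·Dx + (1 + 4·x + 4·x^2)·Dx^2  (order 2).
h: a_k = 12, 24, -54, -216, -459/2, 135, 11097/20, 2754/5, 43011/1120, -56781/112, …
ICs: h(0) = 12, h′(0) = 24.

f: a_k = 0, 12, 0, -18, 0, 81/10, 0, -243/140, 0, 243/1120, …
L₀ from L_f via x↦r, Dx↦r'^{-1}Dx.
Derive L from L₀ (diff closure).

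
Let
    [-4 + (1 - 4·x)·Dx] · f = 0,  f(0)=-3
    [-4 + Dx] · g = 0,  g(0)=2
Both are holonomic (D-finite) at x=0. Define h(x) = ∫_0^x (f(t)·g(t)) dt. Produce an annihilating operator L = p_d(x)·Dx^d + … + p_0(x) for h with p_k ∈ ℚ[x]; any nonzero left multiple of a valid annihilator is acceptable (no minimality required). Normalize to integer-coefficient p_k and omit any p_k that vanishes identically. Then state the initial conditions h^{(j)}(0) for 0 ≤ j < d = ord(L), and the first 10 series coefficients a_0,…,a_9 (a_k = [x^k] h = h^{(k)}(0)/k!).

L = (8 - 16·x)·Dx + (-1 + 4·x)·Dx^2  (order 2).
h: a_k = 0, -6, -24, -80, -256, -832, -41728/15, -1001984/105, -701440/21, -112231424/945, …
ICs: h(0) = 0, h′(0) = -6.

f: a_k = -3, -12, -48, -192, -768, -3072, -12288, -49152, -196608, -786432, …
g: a_k = 2, 8, 16, 64/3, 64/3, 256/15, 512/45, 2048/315, 1024/315, 4096/2835, …
Product ⇒ symmetric product L₀, ord ≤ 1.
∫: right-multiply L₀ by Dx.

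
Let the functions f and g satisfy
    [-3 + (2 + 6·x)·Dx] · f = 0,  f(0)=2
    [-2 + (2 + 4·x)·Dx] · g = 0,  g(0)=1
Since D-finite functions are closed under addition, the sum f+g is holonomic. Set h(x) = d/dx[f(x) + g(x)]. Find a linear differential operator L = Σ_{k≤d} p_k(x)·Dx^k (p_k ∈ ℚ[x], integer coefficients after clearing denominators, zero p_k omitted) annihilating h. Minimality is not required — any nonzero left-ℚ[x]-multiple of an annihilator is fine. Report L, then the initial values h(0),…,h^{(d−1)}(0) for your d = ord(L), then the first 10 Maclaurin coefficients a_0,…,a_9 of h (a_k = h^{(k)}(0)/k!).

L = -9 + (-15 - 36·x)·Dx + (-2 - 10·x - 12·x^2)·Dx^2  (order 2).
h: a_k = 4, -11/2, 93/8, -445/16, 9065/128, -47943/256, 519981/1024, -2869581/2048, 128307465/32768, -723963955/65536, …
ICs: h(0) = 4, h′(0) = -11/2.

f: a_k = 2, 3, -9/4, 27/8, -405/64, 1701/128, -15309/512, 72171/1024, -2814669/16384, 14073345/32768, …
g: a_k = 1, 1, -1/2, 1/2, -5/8, 7/8, -21/16, 33/16, -429/128, 715/128, …
Sum ⇒ L₀ = lclm(L_f,L_g) in ℚ(x)⟨Dx⟩.
Differentiate: ansatz ord ≤ ord L₀ ⇒ L.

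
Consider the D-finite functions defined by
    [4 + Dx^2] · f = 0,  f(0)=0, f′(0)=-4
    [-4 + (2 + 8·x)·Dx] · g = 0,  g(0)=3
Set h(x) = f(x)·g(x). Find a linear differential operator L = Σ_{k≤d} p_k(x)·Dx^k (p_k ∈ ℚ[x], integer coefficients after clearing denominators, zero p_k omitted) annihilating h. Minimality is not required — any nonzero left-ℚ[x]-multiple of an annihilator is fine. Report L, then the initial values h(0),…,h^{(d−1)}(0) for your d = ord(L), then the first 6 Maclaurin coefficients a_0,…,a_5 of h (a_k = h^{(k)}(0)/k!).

f: a_k = 0, -4, 0, 8/3, 0, -8/15, …
g: a_k = 3, 6, -6, 12, -30, 84, …
Sym-product of L_f,L_g gives L₀ (≤ ord 2).
L = (16 + 32·x + 64·x^2) + (-4 - 16·x)·Dx + (1 + 8·x + 16·x^2)·Dx^2  (order 2).
h: a_k = 0, -12, -24, 32, -32, 512/5, …
ICs: h(0) = 0, h′(0) = -12.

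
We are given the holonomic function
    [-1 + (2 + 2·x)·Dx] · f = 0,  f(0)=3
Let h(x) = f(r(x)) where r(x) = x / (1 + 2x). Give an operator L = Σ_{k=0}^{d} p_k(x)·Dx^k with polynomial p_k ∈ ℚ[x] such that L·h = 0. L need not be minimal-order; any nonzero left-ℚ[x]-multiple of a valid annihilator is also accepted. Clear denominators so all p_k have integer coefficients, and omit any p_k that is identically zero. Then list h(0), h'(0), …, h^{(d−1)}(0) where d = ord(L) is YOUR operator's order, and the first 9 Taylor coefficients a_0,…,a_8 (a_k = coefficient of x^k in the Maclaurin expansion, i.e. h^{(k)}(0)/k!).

L = -1 + (2 + 10·x + 12·x^2)·Dx  (order 1).
h: a_k = 3, 3/2, -27/8, 123/16, -2271/128, 10629/256, -100935/1024, 486315/2048, -19021095/32768, …
ICs: h(0) = 3.

f: a_k = 3, 3/2, -3/8, 3/16, -15/128, 21/256, -63/1024, 99/2048, -1287/32768, …
Change of var in L_f (x↦r) gives L₀.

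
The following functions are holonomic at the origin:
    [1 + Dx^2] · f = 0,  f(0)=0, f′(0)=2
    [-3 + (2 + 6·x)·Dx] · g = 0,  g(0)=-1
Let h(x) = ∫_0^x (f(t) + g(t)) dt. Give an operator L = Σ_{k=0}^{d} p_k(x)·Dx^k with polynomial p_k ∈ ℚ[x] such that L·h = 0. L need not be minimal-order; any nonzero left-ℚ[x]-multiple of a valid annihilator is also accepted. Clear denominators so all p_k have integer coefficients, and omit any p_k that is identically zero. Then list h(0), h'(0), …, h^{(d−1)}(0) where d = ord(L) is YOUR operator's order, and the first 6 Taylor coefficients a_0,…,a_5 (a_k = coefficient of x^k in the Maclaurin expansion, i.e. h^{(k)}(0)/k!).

L = (-93 - 72·x - 108·x^2)·Dx + (-10 + 18·x + 216·x^2 + 216·x^3)·Dx^2 + (-93 - 72·x - 108·x^2)·Dx^3 + (-10 + 18·x + 216·x^2 + 216·x^3)·Dx^4  (order 4).
h: a_k = 0, -1, 1/4, 3/8, -97/192, 81/128, …
ICs: h(0) = 0, h′(0) = -1, h′′(0) = 1/2, h′′′(0) = 9/4.

f: a_k = 0, 2, 0, -1/3, 0, 1/60, …
g: a_k = -1, -3/2, 9/8, -27/16, 405/128, -1701/256, …
L₀ := lclm(L_f,L_g); ord L₀ ≤ 2+1.
h=∫₀ˣh₀: take L = L₀·Dx.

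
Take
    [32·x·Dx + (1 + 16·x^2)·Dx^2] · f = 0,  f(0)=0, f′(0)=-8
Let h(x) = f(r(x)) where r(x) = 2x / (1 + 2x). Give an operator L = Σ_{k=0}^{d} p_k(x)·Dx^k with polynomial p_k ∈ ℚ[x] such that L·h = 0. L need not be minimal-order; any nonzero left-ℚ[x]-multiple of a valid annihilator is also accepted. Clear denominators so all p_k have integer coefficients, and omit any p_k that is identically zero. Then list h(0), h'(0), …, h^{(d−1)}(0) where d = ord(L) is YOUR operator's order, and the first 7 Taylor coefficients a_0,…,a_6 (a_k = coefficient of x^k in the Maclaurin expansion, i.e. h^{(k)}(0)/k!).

f: a_k = 0, -8, 0, 128/3, 0, -2048/5, 0, …
Change of var in L_f (x↦r) gives L₀.
L = (4 + 136·x)·Dx + (1 + 4·x + 68·x^2)·Dx^2  (order 2).
h: a_k = 0, -16, 32, 832/3, -1920, -25856/5, 312832/3, …
ICs: h(0) = 0, h′(0) = -16.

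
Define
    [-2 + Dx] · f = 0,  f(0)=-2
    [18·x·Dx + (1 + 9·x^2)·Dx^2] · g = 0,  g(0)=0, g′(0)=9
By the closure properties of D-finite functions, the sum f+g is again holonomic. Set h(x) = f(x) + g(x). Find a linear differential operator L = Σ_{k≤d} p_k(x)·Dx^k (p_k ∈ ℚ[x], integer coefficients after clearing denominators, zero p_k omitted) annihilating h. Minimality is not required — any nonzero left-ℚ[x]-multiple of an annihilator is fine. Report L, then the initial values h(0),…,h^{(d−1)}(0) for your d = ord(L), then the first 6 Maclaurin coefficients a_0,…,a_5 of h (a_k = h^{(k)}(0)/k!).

L = (18 - 36·x - 486·x^2 - 324·x^3)·Dx + (-11 + 207·x^2 - 162·x^4)·Dx^2 + (1 + 9·x + 18·x^2 + 81·x^3 + 81·x^4)·Dx^3  (order 3).
h: a_k = -2, 5, -4, -89/3, -4/3, 2179/15, …
ICs: h(0) = -2, h′(0) = 5, h′′(0) = -8.

f: a_k = -2, -4, -4, -8/3, -4/3, -8/15, …
g: a_k = 0, 9, 0, -27, 0, 729/5, …
Sum ⇒ L₀ = lclm(L_f,L_g) in ℚ(x)⟨Dx⟩.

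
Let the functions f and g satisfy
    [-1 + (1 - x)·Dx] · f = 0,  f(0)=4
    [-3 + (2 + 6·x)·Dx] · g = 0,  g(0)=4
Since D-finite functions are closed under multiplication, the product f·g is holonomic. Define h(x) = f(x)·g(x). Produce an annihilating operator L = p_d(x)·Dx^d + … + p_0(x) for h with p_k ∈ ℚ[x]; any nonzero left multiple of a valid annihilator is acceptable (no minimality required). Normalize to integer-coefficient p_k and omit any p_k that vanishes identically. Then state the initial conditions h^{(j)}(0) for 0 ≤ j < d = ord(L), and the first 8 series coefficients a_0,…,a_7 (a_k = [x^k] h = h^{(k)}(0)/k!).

f: a_k = 4, 4, 4, 4, 4, 4, 4, 4, …
g: a_k = 4, 6, -9/2, 27/4, -405/32, 1701/64, -15309/256, 72171/512, …
L₀ := L_f ⊗_s L_g (sym. prod.), ord ≤ 1.
L = (5 + 3·x) + (-2 - 4·x + 6·x^2)·Dx  (order 1).
h: a_k = 16, 40, 22, 49, -13/8, 1675/16, -8609/64, 54953/128, …
ICs: h(0) = 16.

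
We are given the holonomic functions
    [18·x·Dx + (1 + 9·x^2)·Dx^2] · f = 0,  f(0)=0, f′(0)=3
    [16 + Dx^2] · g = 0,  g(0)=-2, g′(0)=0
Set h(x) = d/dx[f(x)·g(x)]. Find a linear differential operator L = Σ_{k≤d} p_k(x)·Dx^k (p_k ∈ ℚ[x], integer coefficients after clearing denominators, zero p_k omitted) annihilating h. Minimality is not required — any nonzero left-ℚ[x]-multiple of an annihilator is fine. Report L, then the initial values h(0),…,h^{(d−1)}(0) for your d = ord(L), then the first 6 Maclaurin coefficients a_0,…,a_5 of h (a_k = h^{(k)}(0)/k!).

L = (524992 + 14103936·x^2 + 183342528·x^4 + 608394240·x^6 + 1431032832·x^8 + 3627970560·x^10 + 8707129344·x^12) + (314208·x + 11036736·x^3 + 108591840·x^5 + 419904000·x^7 + 1209323520·x^9 + 2176782336·x^11)·Dx + (38012 + 1098792·x^2 + 14837580·x^4 + 64186992·x^6 + 209112192·x^8 + 589545216·x^10 + 1088391168·x^12)·Dx^2 + (19638·x + 689796·x^3 + 6786990·x^5 + 26244000·x^7 + 75582720·x^9 + 136048896·x^11)·Dx^3 + (325 + 13581·x^2 + 211167·x^4 + 1635147·x^6 + 7479540·x^8 + 22674816·x^10 + 34012224·x^12)·Dx^4  (order 4).
h: a_k = -6, 0, 198, 0, -1526, 0, …
ICs: h(0) = -6, h′(0) = 0, h′′(0) = 396, h′′′(0) = 0.

f: a_k = 0, 3, 0, -9, 0, 243/5, …
g: a_k = -2, 0, 16, 0, -64/3, 0, …
Product ⇒ symmetric product L₀, ord ≤ 4.
h=h₀': d/dx-closure on L₀ ⇒ L.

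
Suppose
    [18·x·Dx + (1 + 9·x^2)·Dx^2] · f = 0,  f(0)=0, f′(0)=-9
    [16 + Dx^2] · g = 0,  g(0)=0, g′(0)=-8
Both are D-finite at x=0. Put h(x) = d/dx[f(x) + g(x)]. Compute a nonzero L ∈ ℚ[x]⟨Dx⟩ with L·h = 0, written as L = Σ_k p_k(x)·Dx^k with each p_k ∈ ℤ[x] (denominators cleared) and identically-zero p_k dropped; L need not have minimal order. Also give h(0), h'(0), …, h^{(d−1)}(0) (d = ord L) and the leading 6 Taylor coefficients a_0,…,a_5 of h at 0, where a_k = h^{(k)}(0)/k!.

L = (-13248·x + 181440·x^3 + 186624·x^5) + (-16 + 6048·x^2 + 66096·x^4 + 93312·x^6)·Dx + (-828·x + 11340·x^3 + 11664·x^5)·Dx^2 + (-1 + 378·x^2 + 4131·x^4 + 5832·x^6)·Dx^3  (order 3).
h: a_k = -17, 0, 145, 0, -2443/3, 0, …
ICs: h(0) = -17, h′(0) = 0, h′′(0) = 290.

f: a_k = 0, -9, 0, 27, 0, -729/5, …
g: a_k = 0, -8, 0, 64/3, 0, -256/15, …
Sum ⇒ L₀ = lclm(L_f,L_g) in ℚ(x)⟨Dx⟩.
Derive L from L₀ (diff closure).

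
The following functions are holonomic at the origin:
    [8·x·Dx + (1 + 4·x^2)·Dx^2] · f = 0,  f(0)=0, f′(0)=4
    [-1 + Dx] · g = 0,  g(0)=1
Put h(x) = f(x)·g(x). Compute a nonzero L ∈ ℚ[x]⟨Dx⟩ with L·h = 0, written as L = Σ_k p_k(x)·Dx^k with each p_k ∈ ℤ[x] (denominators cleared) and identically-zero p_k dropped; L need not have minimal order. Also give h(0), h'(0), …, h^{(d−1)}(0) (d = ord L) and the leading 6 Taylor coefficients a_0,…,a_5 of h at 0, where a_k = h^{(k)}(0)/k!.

f: a_k = 0, 4, 0, -16/3, 0, 64/5, …
g: a_k = 1, 1, 1/2, 1/6, 1/24, 1/120, …
h₀=f·g: eliminate ⇒ L₀, order ≤ 2·1.
L = (1 - 8·x + 4·x^2) + (-2 + 8·x - 8·x^2)·Dx + (1 + 4·x^2)·Dx^2  (order 2).
h: a_k = 0, 4, 4, -10/3, -14/3, 103/10, …
ICs: h(0) = 0, h′(0) = 4.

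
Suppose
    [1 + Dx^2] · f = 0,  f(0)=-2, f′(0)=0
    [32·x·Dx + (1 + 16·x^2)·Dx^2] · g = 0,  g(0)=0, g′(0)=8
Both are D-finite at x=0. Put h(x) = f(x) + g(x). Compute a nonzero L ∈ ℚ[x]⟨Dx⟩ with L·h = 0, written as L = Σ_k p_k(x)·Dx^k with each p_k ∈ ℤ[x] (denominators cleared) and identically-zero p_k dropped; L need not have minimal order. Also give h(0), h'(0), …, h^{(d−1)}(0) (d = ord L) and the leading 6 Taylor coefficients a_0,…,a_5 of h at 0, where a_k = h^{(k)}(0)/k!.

f: a_k = -2, 0, 1, 0, -1/12, 0, …
g: a_k = 0, 8, 0, -128/3, 0, 2048/5, …
Weyl lclm of L_f,L_g ⇒ L₀ (ord ≤ 4).
L = (-6112·x + 99328·x^3 + 8192·x^5)·Dx + (-31 + 1072·x^2 + 25344·x^4 + 4096·x^6)·Dx^2 + (-6112·x + 99328·x^3 + 8192·x^5)·Dx^3 + (-31 + 1072·x^2 + 25344·x^4 + 4096·x^6)·Dx^4  (order 4).
h: a_k = -2, 8, 1, -128/3, -1/12, 2048/5, …
ICs: h(0) = -2, h′(0) = 8, h′′(0) = 2, h′′′(0) = -256.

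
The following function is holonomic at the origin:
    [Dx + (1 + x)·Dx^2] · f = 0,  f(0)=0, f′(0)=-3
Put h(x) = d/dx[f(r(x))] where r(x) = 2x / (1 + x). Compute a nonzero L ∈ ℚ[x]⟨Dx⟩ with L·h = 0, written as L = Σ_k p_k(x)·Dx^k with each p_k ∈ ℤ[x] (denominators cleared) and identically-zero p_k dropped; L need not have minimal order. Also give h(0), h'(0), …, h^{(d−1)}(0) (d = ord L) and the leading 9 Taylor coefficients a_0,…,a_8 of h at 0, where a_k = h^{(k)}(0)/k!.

L = (4 + 6·x) + (1 + 4·x + 3·x^2)·Dx  (order 1).
h: a_k = -6, 24, -78, 240, -726, 2184, -6558, 19680, -59046, …
ICs: h(0) = -6.

f: a_k = 0, -3, 3/2, -1, 3/4, -3/5, 1/2, -3/7, 3/8, …
Substitute x→r, Dx→(1/r')Dx; clear ⇒ L₀.
h₀' ⇒ L via d/dx closure of L₀.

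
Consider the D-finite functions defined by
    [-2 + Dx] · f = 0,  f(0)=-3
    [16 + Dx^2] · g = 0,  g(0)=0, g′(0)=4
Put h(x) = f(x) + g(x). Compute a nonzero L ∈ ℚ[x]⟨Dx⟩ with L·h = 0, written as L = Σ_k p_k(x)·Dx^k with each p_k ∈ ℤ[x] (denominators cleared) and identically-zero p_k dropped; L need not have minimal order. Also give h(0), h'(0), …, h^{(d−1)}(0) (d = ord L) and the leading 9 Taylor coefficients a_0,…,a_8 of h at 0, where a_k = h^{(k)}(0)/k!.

f: a_k = -3, -6, -6, -4, -2, -4/5, -4/15, -8/105, -2/105, …
g: a_k = 0, 4, 0, -32/3, 0, 128/15, 0, -1024/315, 0, …
f+g: L₀ = lclm(L_f,L_g), ord ≤ 1+2.
L = -32 + 16·Dx - 2·Dx^2 + Dx^3  (order 3).
h: a_k = -3, -2, -6, -44/3, -2, 116/15, -4/15, -1048/315, -2/105, …
ICs: h(0) = -3, h′(0) = -2, h′′(0) = -12.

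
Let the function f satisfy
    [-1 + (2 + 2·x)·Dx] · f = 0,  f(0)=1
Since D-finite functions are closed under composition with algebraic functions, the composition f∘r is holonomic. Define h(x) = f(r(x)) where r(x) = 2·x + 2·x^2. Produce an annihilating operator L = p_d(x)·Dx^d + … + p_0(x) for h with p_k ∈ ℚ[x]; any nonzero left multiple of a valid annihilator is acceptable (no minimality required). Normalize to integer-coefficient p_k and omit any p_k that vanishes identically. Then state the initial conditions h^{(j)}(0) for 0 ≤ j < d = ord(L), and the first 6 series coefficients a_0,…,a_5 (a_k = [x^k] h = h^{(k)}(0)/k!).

L = (-1 - 2·x) + (1 + 2·x + 2·x^2)·Dx  (order 1).
h: a_k = 1, 1, 1/2, -1/2, 3/8, -1/8, …
ICs: h(0) = 1.

f: a_k = 1, 1/2, -1/8, 1/16, -5/128, 7/256, …
f∘r: x↦r, Dx↦Dx/r' in L_f ⇒ L₀.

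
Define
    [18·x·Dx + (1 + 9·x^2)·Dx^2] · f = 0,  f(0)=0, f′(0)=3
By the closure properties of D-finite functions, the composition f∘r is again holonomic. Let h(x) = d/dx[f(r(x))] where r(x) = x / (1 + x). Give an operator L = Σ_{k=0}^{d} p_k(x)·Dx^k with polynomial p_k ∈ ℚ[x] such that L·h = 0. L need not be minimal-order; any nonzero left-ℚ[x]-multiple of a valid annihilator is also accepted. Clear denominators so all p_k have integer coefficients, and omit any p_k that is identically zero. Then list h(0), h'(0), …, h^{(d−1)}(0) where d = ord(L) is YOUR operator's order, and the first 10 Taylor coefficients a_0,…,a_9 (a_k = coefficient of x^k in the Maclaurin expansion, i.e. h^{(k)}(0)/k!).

f: a_k = 0, 3, 0, -9, 0, 243/5, 0, -2187/7, 0, 2187, …
L₀ from L_f via x↦r, Dx↦r'^{-1}Dx.
h₀' ⇒ L via d/dx closure of L₀.
L = (2 + 20·x) + (1 + 2·x + 10·x^2)·Dx  (order 1).
h: a_k = 3, -6, -18, 96, -12, -936, 1992, 5376, -30672, 7584, …
ICs: h(0) = 3.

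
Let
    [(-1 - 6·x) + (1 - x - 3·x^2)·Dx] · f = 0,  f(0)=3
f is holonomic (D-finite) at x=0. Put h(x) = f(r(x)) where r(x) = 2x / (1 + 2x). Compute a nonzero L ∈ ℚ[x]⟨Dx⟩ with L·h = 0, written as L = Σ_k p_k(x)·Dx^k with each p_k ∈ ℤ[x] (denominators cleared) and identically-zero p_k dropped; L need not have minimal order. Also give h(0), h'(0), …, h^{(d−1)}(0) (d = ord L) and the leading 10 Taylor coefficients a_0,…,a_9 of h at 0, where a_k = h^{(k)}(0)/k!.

f: a_k = 3, 3, 12, 21, 57, 120, 291, 651, 1524, 3477, …
f∘r: x↦r, Dx↦Dx/r' in L_f ⇒ L₀.
L = (2 + 28·x) + (-1 - 4·x + 8·x^2 + 24·x^3)·Dx  (order 1).
h: a_k = 3, 6, 36, 0, 432, -864, 6912, -24192, 131328, -552960, …
ICs: h(0) = 3.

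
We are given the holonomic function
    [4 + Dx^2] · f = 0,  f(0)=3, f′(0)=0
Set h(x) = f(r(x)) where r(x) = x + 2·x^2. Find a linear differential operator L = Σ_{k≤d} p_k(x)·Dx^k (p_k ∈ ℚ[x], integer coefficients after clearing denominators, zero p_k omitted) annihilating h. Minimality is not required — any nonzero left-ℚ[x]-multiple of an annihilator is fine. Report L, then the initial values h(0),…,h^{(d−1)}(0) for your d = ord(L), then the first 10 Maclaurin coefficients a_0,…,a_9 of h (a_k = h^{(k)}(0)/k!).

f: a_k = 3, 0, -6, 0, 2, 0, -4/15, 0, 2/105, 0, …
f∘r: x↦r, Dx↦Dx/r' in L_f ⇒ L₀.
L = (4 + 48·x + 192·x^2 + 256·x^3) - 4·Dx + (1 + 4·x)·Dx^2  (order 2).
h: a_k = 3, 0, -6, -24, -22, 16, 716/15, 304/5, 1682/105, -4448/105, …
ICs: h(0) = 3, h′(0) = 0.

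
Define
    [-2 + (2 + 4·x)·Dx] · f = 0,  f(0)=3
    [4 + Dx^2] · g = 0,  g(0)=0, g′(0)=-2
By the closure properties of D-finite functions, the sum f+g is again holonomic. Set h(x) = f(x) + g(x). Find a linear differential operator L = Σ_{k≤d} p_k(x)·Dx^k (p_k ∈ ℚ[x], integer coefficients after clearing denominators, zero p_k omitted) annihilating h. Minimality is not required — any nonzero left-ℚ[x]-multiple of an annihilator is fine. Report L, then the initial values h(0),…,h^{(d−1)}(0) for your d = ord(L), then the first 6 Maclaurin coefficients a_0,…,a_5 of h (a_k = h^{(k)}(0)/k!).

f: a_k = 3, 3, -3/2, 3/2, -15/8, 21/8, …
g: a_k = 0, -2, 0, 4/3, 0, -4/15, …
Sum ⇒ L₀ = lclm(L_f,L_g) in ℚ(x)⟨Dx⟩.
L = (-28 - 64·x - 64·x^2) + (12 + 88·x + 192·x^2 + 128·x^3)·Dx + (-7 - 16·x - 16·x^2)·Dx^2 + (3 + 22·x + 48·x^2 + 32·x^3)·Dx^3  (order 3).
h: a_k = 3, 1, -3/2, 17/6, -15/8, 283/120, …
ICs: h(0) = 3, h′(0) = 1, h′′(0) = -3.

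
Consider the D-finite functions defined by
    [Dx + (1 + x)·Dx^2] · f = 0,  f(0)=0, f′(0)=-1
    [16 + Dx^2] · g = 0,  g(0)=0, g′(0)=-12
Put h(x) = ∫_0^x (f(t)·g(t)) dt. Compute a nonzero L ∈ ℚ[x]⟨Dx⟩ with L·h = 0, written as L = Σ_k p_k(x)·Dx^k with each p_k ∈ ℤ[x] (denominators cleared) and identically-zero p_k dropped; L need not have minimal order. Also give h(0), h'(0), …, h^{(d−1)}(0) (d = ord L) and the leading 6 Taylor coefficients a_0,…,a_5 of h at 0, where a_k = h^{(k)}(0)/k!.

L = (15072 + 62976·x + 97024·x^2 + 65536·x^3 + 16384·x^4)·Dx + (1984 + 6080·x + 6144·x^2 + 2048·x^3)·Dx^2 + (1950 + 8000·x + 12192·x^2 + 8192·x^3 + 2048·x^4)·Dx^3 + (124 + 380·x + 384·x^2 + 128·x^3)·Dx^4 + (63 + 254·x + 383·x^2 + 256·x^3 + 64·x^4)·Dx^5  (order 5).
h: a_k = 0, 0, 0, 4, -3/2, -28/5, …
ICs: h(0) = 0, h′(0) = 0, h′′(0) = 0, h′′′(0) = 24, h′′′′(0) = -36.

f: a_k = 0, -1, 1/2, -1/3, 1/4, -1/5, …
g: a_k = 0, -12, 0, 32, 0, -128/5, …
h₀=f·g: eliminate ⇒ L₀, order ≤ 2·2.
∫: right-multiply L₀ by Dx.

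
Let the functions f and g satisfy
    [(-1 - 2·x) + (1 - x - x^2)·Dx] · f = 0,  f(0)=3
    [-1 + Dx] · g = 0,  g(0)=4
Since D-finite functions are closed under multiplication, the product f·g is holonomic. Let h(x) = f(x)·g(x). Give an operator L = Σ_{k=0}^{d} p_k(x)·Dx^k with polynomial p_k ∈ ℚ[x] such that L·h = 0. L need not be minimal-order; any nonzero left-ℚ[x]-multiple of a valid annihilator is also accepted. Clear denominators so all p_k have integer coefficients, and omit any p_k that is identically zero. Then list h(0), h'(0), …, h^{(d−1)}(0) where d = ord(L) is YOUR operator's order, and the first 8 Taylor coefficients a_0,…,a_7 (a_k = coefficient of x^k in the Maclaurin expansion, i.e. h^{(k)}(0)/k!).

f: a_k = 3, 3, 6, 9, 15, 24, 39, 63, …
g: a_k = 4, 4, 2, 2/3, 1/6, 1/30, 1/180, 1/1260, …
Product ⇒ symmetric product L₀, ord ≤ 1.
L = (2 + x - x^2) + (-1 + x + x^2)·Dx  (order 1).
h: a_k = 12, 24, 42, 68, 221/2, 893/5, 17347/60, 98221/210, …
ICs: h(0) = 12.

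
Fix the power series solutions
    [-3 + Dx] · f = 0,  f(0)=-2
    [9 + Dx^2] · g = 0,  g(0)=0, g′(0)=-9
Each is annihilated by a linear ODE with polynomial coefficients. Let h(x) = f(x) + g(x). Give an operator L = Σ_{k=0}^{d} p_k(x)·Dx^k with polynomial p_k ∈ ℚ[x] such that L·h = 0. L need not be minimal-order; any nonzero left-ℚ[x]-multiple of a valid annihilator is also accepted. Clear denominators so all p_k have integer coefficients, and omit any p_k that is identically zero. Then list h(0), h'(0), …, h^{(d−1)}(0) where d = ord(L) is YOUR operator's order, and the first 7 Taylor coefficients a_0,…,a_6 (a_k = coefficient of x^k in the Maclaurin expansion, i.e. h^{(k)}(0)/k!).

f: a_k = -2, -6, -9, -9, -27/4, -81/20, -81/40, …
g: a_k = 0, -9, 0, 27/2, 0, -243/40, 0, …
L₀ := lclm(L_f,L_g); ord L₀ ≤ 1+2.
L = -27 + 9·Dx - 3·Dx^2 + Dx^3  (order 3).
h: a_k = -2, -15, -9, 9/2, -27/4, -81/8, -81/40, …
ICs: h(0) = -2, h′(0) = -15, h′′(0) = -18.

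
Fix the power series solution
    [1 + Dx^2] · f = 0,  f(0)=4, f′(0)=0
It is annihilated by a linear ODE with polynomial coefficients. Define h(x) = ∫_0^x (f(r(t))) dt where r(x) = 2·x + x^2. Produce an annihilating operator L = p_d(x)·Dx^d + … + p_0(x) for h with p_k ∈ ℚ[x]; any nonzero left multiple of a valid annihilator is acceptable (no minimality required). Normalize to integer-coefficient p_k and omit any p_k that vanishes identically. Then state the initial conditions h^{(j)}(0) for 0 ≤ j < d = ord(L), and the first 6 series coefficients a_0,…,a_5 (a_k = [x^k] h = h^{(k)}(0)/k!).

L = (4 + 12·x + 12·x^2 + 4·x^3)·Dx - Dx^2 + (1 + x)·Dx^3  (order 3).
h: a_k = 0, 4, 0, -8/3, -2, 2/15, …
ICs: h(0) = 0, h′(0) = 4, h′′(0) = 0.

f: a_k = 4, 0, -2, 0, 1/6, 0, …
L₀ from L_f via x↦r, Dx↦r'^{-1}Dx.
h=∫₀ˣh₀: take L = L₀·Dx.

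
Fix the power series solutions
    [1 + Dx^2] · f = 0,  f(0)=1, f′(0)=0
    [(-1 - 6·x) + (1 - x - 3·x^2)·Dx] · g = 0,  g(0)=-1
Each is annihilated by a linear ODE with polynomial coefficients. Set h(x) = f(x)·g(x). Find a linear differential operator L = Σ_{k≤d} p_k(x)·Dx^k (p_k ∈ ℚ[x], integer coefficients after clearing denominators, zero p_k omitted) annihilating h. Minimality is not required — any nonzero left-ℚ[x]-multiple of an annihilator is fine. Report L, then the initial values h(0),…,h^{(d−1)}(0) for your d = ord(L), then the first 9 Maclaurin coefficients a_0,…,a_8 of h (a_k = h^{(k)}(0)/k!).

L = (5 + x + 3·x^2) + (2 + 12·x)·Dx + (-1 + x + 3·x^2)·Dx^2  (order 2).
h: a_k = -1, -1, -7/2, -13/2, -409/24, -877/24, -63119/720, -142049/720, -18558737/40320, …
ICs: h(0) = -1, h′(0) = -1.

f: a_k = 1, 0, -1/2, 0, 1/24, 0, -1/720, 0, 1/40320, …
g: a_k = -1, -1, -4, -7, -19, -40, -97, -217, -508, …
Sym-product of L_f,L_g gives L₀ (≤ ord 2).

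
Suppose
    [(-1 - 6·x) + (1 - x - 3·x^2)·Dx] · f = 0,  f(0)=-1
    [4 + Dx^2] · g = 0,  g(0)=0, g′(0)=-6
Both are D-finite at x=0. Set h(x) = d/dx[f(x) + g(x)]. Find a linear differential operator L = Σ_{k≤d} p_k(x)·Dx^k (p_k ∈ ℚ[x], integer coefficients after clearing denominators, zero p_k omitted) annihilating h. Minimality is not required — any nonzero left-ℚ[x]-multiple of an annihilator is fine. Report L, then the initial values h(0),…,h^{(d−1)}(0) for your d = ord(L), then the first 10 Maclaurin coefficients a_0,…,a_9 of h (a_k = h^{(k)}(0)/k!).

L = (976 + 5056·x + 17104·x^2 + 11760·x^3 + 18720·x^4 + 3888·x^5 + 3888·x^6) + (-92 - 516·x + 372·x^2 + 1232·x^3 + 2280·x^4 + 3240·x^5 + 1512·x^6 + 1296·x^7)·Dx + (244 + 1264·x + 4276·x^2 + 2940·x^3 + 4680·x^4 + 972·x^5 + 972·x^6)·Dx^2 + (-23 - 129·x + 93·x^2 + 308·x^3 + 570·x^4 + 810·x^5 + 378·x^6 + 324·x^7)·Dx^3  (order 3).
h: a_k = -7, -8, -9, -76, -204, -582, -22777/15, -4064, -1095259/105, -26830, …
ICs: h(0) = -7, h′(0) = -8, h′′(0) = -18.

f: a_k = -1, -1, -4, -7, -19, -40, -97, -217, -508, -1159, …
g: a_k = 0, -6, 0, 4, 0, -4/5, 0, 8/105, 0, -4/945, …
f+g: L₀ = lclm(L_f,L_g), ord ≤ 1+2.
h=h₀': d/dx-closure on L₀ ⇒ L.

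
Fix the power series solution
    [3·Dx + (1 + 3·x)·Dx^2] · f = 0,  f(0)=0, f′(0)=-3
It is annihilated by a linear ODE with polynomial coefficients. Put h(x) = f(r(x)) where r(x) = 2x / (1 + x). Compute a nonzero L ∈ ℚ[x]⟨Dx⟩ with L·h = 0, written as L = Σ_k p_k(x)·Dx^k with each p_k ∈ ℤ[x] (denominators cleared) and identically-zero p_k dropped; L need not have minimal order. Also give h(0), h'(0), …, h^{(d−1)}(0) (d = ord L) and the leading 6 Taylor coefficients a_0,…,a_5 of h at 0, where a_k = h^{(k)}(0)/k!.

L = (8 + 14·x)·Dx + (1 + 8·x + 7·x^2)·Dx^2  (order 2).
h: a_k = 0, -6, 24, -114, 600, -16806/5, …
ICs: h(0) = 0, h′(0) = -6.

f: a_k = 0, -3, 9/2, -9, 81/4, -243/5, …
L₀ from L_f via x↦r, Dx↦r'^{-1}Dx.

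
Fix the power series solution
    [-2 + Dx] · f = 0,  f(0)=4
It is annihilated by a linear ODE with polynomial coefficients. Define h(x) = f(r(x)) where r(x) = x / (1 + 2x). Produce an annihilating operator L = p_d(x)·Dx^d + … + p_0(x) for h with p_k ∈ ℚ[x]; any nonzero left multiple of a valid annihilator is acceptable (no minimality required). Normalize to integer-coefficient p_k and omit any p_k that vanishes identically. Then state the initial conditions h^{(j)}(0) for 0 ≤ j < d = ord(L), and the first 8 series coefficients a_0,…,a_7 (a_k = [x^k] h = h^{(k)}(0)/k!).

f: a_k = 4, 8, 8, 16/3, 8/3, 16/15, 16/45, 32/315, …
f∘r: x↦r, Dx↦Dx/r' in L_f ⇒ L₀.
L = -2 + (1 + 4·x + 4·x^2)·Dx  (order 1).
h: a_k = 4, 8, -8, 16/3, 8/3, -304/15, 2416/45, -34912/315, …
ICs: h(0) = 4.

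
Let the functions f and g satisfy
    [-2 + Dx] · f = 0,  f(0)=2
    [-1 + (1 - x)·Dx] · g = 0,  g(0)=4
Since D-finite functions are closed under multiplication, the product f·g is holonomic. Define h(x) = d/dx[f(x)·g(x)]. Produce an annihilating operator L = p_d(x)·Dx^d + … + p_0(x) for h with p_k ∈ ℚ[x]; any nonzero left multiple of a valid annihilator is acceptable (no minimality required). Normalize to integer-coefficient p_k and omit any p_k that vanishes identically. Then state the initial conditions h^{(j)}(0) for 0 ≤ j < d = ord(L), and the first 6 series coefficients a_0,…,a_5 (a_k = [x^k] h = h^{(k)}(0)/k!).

L = (10 - 12·x + 4·x^2) + (-3 + 5·x - 2·x^2)·Dx  (order 1).
h: a_k = 24, 80, 152, 224, 872/3, 5296/15, …
ICs: h(0) = 24.

f: a_k = 2, 4, 4, 8/3, 4/3, 8/15, …
g: a_k = 4, 4, 4, 4, 4, 4, …
h₀=f·g: eliminate ⇒ L₀, order ≤ 1·1.
Derive L from L₀ (diff closure).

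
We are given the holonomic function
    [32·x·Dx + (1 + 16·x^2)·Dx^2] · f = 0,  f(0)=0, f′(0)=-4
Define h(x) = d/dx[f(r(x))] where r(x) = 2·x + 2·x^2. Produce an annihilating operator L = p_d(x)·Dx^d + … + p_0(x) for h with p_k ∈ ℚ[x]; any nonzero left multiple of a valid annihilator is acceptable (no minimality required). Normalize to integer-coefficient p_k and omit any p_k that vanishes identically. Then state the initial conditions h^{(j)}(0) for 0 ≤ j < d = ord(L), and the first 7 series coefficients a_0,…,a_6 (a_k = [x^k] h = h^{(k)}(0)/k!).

f: a_k = 0, -4, 0, 64/3, 0, -1024/5, 0, …
f∘r: x↦r, Dx↦Dx/r' in L_f ⇒ L₀.
Derive L from L₀ (diff closure).
L = (-2 + 128·x + 512·x^2 + 768·x^3 + 384·x^4) + (1 + 2·x + 64·x^2 + 256·x^3 + 320·x^4 + 128·x^5)·Dx  (order 1).
h: a_k = -8, -16, 512, 2048, -30208, -195584, 1638400, …
ICs: h(0) = -8.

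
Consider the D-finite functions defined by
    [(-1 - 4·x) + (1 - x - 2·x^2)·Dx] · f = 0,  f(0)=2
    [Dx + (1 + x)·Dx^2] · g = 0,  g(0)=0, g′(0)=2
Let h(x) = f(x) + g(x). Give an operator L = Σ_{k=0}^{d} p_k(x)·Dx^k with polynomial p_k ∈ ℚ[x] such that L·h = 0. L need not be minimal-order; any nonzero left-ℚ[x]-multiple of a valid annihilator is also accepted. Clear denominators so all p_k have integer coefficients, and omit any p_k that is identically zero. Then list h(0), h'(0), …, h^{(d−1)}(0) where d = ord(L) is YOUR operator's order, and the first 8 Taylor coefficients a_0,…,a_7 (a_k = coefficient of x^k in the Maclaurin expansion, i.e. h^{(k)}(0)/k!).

L = (42 + 144·x + 144·x^2 + 96·x^3)·Dx + (28 + 172·x + 312·x^2 + 328·x^3 + 160·x^4)·Dx^2 + (-7 - 14·x + 5·x^2 + 56·x^3 + 76·x^4 + 32·x^5)·Dx^3  (order 3).
h: a_k = 2, 4, 5, 32/3, 43/2, 212/5, 257/3, 1192/7, …
ICs: h(0) = 2, h′(0) = 4, h′′(0) = 10.

f: a_k = 2, 2, 6, 10, 22, 42, 86, 170, …
g: a_k = 0, 2, -1, 2/3, -1/2, 2/5, -1/3, 2/7, …
Sum ⇒ L₀ = lclm(L_f,L_g) in ℚ(x)⟨Dx⟩.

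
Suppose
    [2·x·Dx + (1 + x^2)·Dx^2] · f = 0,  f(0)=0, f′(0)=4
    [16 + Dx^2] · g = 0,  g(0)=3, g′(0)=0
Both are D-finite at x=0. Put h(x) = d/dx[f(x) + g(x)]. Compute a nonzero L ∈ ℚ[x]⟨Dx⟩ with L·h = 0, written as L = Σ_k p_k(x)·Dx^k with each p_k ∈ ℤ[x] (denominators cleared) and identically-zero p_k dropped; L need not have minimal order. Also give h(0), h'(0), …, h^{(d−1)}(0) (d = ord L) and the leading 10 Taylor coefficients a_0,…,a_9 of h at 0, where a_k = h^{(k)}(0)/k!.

f: a_k = 0, 4, 0, -4/3, 0, 4/5, 0, -4/7, 0, 4/9, …
g: a_k = 3, 0, -24, 0, 32, 0, -256/15, 0, 512/105, 0, …
L₀ := lclm(L_f,L_g); ord L₀ ≤ 2+2.
Derive L from L₀ (diff closure).
L = (64·x + 704·x^3 + 256·x^5) + (112 + 416·x^2 + 432·x^4 + 128·x^6)·Dx + (4·x + 44·x^3 + 16·x^5)·Dx^2 + (7 + 26·x^2 + 27·x^4 + 8·x^6)·Dx^3  (order 3).
h: a_k = 4, -48, -4, 128, 4, -512/5, -4, 4096/105, 4, -8192/945, …
ICs: h(0) = 4, h′(0) = -48, h′′(0) = -8.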